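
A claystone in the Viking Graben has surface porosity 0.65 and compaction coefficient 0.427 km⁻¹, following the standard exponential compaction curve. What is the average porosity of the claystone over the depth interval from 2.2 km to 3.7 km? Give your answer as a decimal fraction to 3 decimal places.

0.188

⟨phi⟩ = (1/(z₂−z₁)) ∫ phi₀ e^(−βz) dz = phi₀·(e^(−β·z₁) − e^(−β·z₂)) / (β·(z₂−z₁))
e^(−0.427×2.2) = 0.3909; e^(−0.427×3.7) = 0.2060
⟨phi⟩ = 0.65 × (0.3909 − 0.2060) / (0.427 × 1.5) = 0.65 × 0.2886 = 0.1876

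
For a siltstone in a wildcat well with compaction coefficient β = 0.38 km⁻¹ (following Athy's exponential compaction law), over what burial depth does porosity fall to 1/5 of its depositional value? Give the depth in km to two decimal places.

n/n₀ = 1/5 ⇒ exp(−β·Z) = 1/5 ⇒ Z = ln(5) / β
Z = 1.6094 / 0.38 = 4.235 km

4.24 km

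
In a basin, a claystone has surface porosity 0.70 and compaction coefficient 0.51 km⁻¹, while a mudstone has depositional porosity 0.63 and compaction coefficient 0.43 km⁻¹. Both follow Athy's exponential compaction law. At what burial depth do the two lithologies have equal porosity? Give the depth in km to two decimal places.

Set φ₀ₐ e^(−cₐz) = φ₀ᵦ e^(−cᵦz) ⇒ ln(φ₀ₐ/φ₀ᵦ) = (cₐ − cᵦ)·z
z = ln(0.7/0.63) / (0.51 − 0.43) = 0.1054 / 0.08 = 1.317 km

1.32 km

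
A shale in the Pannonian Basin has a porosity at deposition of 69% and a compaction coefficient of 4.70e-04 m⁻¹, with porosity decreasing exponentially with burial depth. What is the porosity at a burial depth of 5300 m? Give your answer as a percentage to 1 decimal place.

Working in km (1 km = 1000 m; k in km⁻¹ = k in m⁻¹ × 1000):
n = n₀·exp(−k·Z) = 0.69 × exp(−0.47 × 5.3) = 0.69 × exp(−2.491)
  = 0.69 × 0.0828 = 0.0572

5.7%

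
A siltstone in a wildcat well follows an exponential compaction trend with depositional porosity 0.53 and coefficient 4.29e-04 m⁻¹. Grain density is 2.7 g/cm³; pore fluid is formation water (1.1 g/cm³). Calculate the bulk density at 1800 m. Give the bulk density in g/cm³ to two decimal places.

Working in km (1 km = 1000 m; c in km⁻¹ = c in m⁻¹ × 1000):
Porosity at depth: phi = 0.53·exp(−0.429×1.8) = 0.53×0.4620 = 0.2449
Bulk density: ρ_b = (1−phi)ρ_g + phi·ρ_f = 0.7551×2.7 + 0.2449×1.1
       = 2.039 + 0.269 = 2.308 g/cm³

2.31 g/cm³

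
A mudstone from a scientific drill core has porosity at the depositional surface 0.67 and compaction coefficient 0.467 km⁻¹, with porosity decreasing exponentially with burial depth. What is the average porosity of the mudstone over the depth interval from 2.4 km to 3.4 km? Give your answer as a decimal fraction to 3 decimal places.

⟨phi⟩ = (1/(Z₂−Z₁)) ∫ phi₀ e^(−kZ) dZ = phi₀·(e^(−k·Z₁) − e^(−k·Z₂)) / (k·(Z₂−Z₁))
e^(−0.467×2.4) = 0.3260; e^(−0.467×3.4) = 0.2044
⟨phi⟩ = 0.67 × (0.3260 − 0.2044) / (0.467 × 1) = 0.67 × 0.2605 = 0.1745

0.175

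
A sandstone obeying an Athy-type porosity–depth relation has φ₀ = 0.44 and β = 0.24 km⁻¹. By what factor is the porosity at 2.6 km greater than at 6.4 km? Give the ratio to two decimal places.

φ(Z₁)/φ(Z₂) = e^(−β·Z₁)/e^(−β·Z₂) = e^{β(Z₂−Z₁)}
= exp(0.24 × 3.8) = exp(0.912) = 2.4893

2.49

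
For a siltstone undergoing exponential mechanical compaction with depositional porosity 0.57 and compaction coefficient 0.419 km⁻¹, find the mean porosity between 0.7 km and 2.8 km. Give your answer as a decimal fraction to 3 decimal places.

⟨n⟩ = (1/(Z₂−Z₁)) ∫ n₀ e^(−kZ) dZ = n₀·(e^(−k·Z₁) − e^(−k·Z₂)) / (k·(Z₂−Z₁))
e^(−0.419×0.7) = 0.7458; e^(−0.419×2.8) = 0.3094
⟨n⟩ = 0.57 × (0.7458 − 0.3094) / (0.419 × 2.1) = 0.57 × 0.4960 = 0.2827

0.283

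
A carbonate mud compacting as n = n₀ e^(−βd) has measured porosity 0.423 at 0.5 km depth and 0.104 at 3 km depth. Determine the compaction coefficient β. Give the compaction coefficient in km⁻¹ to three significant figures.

Athy: n(d) = n₀ e^(−βd) ⇒ n₁/n₂ = e^{β(d₂−d₁)} ⇒ β = ln(n₁/n₂)/(d₂−d₁)
β = ln(0.423/0.104) / (3 − 0.5) = ln(4.067) / 2.5 = 1.4030 / 2.5 = 0.5612 km⁻¹

0.561 km⁻¹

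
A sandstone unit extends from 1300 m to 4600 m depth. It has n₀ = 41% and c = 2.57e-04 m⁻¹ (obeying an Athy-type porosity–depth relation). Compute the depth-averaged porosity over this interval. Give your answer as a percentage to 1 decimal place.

Working in km (1 km = 1000 m; c in km⁻¹ = c in m⁻¹ × 1000):
⟨n⟩ = (1/(z₂−z₁)) ∫ n₀ e^(−cz) dz = n₀·(e^(−c·z₁) − e^(−c·z₂)) / (c·(z₂−z₁))
e^(−0.257×1.3) = 0.7160; e^(−0.257×4.6) = 0.3066
⟨n⟩ = 0.41 × (0.7160 − 0.3066) / (0.257 × 3.3) = 0.41 × 0.4827 = 0.1979

19.8%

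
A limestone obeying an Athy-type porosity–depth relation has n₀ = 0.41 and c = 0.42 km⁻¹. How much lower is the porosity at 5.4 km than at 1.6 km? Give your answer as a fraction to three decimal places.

0.167

n(1.6) = 0.41·e^(−0.42×1.6) = 0.2094
n(5.4) = 0.41·e^(−0.42×5.4) = 0.0424
Δn = 0.2094 − 0.0424 = 0.1669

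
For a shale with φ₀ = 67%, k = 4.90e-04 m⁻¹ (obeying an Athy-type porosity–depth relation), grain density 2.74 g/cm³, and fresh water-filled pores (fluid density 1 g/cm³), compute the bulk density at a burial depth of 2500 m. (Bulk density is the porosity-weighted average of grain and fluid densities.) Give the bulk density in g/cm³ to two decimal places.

Working in km (1 km = 1000 m; k in km⁻¹ = k in m⁻¹ × 1000):
Porosity at depth: φ = 0.67·exp(−0.49×2.5) = 0.67×0.2938 = 0.1968
Bulk density: ρ_b = (1−φ)ρ_g + φ·ρ_f = 0.8032×2.74 + 0.1968×1
       = 2.201 + 0.197 = 2.398 g/cm³

2.40 g/cm³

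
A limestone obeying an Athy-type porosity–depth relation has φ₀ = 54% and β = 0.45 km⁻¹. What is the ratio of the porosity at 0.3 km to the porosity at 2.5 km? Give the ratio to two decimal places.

2.69

φ(z₁)/φ(z₂) = e^(−β·z₁)/e^(−β·z₂) = e^{β(z₂−z₁)}
= exp(0.45 × 2.2) = exp(0.99) = 2.6912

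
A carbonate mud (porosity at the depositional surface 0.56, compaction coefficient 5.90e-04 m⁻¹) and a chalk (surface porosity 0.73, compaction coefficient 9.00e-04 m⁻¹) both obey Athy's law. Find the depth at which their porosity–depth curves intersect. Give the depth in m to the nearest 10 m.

Working in km (1 km = 1000 m; c in km⁻¹ = c in m⁻¹ × 1000):
Set φ₀ₐ e^(−cₐZ) = φ₀ᵦ e^(−cᵦZ) ⇒ ln(φ₀ₐ/φ₀ᵦ) = (cₐ − cᵦ)·Z
Z = ln(0.56/0.73) / (0.59 − 0.9) = -0.2651 / -0.31 = 0.855 km

860 m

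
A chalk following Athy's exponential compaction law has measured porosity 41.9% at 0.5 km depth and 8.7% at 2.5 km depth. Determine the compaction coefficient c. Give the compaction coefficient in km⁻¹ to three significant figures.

Athy: φ(d) = φ₀ e^(−cd) ⇒ φ₁/φ₂ = e^{c(d₂−d₁)} ⇒ c = ln(φ₁/φ₂)/(d₂−d₁)
c = ln(0.419/0.087) / (2.5 − 0.5) = ln(4.816) / 2 = 1.5720 / 2 = 0.786 km⁻¹

0.786 km⁻¹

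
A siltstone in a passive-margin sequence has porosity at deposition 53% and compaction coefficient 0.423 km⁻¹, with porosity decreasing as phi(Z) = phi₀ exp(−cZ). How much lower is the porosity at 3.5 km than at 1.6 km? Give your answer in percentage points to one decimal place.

phi(1.6) = 0.53·e^(−0.423×1.6) = 0.2694
phi(3.5) = 0.53·e^(−0.423×3.5) = 0.1206
Δphi = 0.2694 − 0.1206 = 0.1488

14.9 percentage points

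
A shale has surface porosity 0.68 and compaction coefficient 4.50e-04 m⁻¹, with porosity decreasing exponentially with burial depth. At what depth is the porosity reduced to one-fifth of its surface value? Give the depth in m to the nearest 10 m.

3580 m

Working in km (1 km = 1000 m; β in km⁻¹ = β in m⁻¹ × 1000):
φ/φ₀ = 1/5 ⇒ exp(−β·z) = 1/5 ⇒ z = ln(5) / β
z = 1.6094 / 0.45 = 3.577 km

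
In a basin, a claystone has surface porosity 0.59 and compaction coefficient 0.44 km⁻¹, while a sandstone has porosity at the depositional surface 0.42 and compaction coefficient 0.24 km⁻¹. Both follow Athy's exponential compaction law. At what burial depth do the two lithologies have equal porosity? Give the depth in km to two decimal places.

1.70 km

Set φ₀ₐ e^(−βₐd) = φ₀ᵦ e^(−βᵦd) ⇒ ln(φ₀ₐ/φ₀ᵦ) = (βₐ − βᵦ)·d
d = ln(0.59/0.42) / (0.44 − 0.24) = 0.3399 / 0.2 = 1.699 km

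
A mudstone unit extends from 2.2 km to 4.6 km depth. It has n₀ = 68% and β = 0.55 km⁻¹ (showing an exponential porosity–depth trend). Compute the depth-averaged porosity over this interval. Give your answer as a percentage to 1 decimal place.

⟨n⟩ = (1/(d₂−d₁)) ∫ n₀ e^(−βd) dd = n₀·(e^(−β·d₁) − e^(−β·d₂)) / (β·(d₂−d₁))
e^(−0.55×2.2) = 0.2982; e^(−0.55×4.6) = 0.0797
⟨n⟩ = 0.68 × (0.2982 − 0.0797) / (0.55 × 2.4) = 0.68 × 0.1656 = 0.1126

11.3%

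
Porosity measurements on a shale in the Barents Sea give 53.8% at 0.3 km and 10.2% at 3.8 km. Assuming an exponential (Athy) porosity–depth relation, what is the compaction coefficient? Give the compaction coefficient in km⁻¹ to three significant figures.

Athy: n(Z) = n₀ e^(−βZ) ⇒ n₁/n₂ = e^{β(Z₂−Z₁)} ⇒ β = ln(n₁/n₂)/(Z₂−Z₁)
β = ln(0.538/0.102) / (3.8 − 0.3) = ln(5.275) / 3.5 = 1.6629 / 3.5 = 0.4751 km⁻¹

0.475 km⁻¹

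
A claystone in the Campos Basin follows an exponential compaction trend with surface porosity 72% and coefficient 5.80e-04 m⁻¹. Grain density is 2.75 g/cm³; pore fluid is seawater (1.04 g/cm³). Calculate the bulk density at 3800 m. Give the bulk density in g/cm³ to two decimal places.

Working in km (1 km = 1000 m; c in km⁻¹ = c in m⁻¹ × 1000):
Porosity at depth: phi = 0.72·exp(−0.58×3.8) = 0.72×0.1104 = 0.0795
Bulk density: ρ_b = (1−phi)ρ_g + phi·ρ_f = 0.9205×2.75 + 0.0795×1.04
       = 2.531 + 0.083 = 2.614 g/cm³

2.61 g/cm³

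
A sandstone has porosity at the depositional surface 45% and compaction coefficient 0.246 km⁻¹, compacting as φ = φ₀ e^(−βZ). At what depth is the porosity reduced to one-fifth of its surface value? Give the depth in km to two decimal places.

6.54 km

φ/φ₀ = 1/5 ⇒ exp(−β·Z) = 1/5 ⇒ Z = ln(5) / β
Z = 1.6094 / 0.246 = 6.542 km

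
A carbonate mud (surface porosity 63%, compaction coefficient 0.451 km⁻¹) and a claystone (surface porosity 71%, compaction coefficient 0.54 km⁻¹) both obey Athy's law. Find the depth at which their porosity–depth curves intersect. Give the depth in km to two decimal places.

1.34 km

Set phi₀ₐ e^(−βₐd) = phi₀ᵦ e^(−βᵦd) ⇒ ln(phi₀ₐ/phi₀ᵦ) = (βₐ − βᵦ)·d
d = ln(0.63/0.71) / (0.451 − 0.54) = -0.1195 / -0.089 = 1.343 km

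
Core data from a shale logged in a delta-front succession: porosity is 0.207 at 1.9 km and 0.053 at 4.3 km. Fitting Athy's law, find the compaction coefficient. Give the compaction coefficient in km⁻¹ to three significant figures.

Athy: n(d) = n₀ e^(−cd) ⇒ n₁/n₂ = e^{c(d₂−d₁)} ⇒ c = ln(n₁/n₂)/(d₂−d₁)
c = ln(0.207/0.053) / (4.3 − 1.9) = ln(3.906) / 2.4 = 1.3624 / 2.4 = 0.5677 km⁻¹

0.568 km⁻¹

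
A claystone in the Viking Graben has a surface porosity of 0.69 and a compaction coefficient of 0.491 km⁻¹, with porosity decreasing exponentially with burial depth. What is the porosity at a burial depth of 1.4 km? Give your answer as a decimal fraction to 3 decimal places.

0.347

phi = phi₀·exp(−c·Z) = 0.69 × exp(−0.491 × 1.4) = 0.69 × exp(−0.6874)
  = 0.69 × 0.5029 = 0.3470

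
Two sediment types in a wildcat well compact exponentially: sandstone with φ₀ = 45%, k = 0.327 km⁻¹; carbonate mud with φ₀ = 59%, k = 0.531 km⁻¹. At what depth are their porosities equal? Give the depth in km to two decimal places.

1.33 km

Set φ₀ₐ e^(−kₐz) = φ₀ᵦ e^(−kᵦz) ⇒ ln(φ₀ₐ/φ₀ᵦ) = (kₐ − kᵦ)·z
z = ln(0.45/0.59) / (0.327 − 0.531) = -0.2709 / -0.204 = 1.328 km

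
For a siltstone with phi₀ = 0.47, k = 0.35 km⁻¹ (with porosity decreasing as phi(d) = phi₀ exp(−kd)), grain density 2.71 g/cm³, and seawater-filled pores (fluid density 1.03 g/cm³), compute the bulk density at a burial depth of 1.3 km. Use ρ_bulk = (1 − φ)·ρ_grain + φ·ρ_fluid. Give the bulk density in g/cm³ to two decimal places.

2.21 g/cm³

Porosity at depth: phi = 0.47·exp(−0.35×1.3) = 0.47×0.6344 = 0.2982
Bulk density: ρ_b = (1−phi)ρ_g + phi·ρ_f = 0.7018×2.71 + 0.2982×1.03
       = 1.902 + 0.307 = 2.209 g/cm³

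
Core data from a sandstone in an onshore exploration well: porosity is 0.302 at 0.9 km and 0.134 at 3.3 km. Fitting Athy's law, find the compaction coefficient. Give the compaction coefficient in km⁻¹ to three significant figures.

Athy: n(z) = n₀ e^(−cz) ⇒ n₁/n₂ = e^{c(z₂−z₁)} ⇒ c = ln(n₁/n₂)/(z₂−z₁)
c = ln(0.302/0.134) / (3.3 − 0.9) = ln(2.254) / 2.4 = 0.8126 / 2.4 = 0.3386 km⁻¹

0.339 km⁻¹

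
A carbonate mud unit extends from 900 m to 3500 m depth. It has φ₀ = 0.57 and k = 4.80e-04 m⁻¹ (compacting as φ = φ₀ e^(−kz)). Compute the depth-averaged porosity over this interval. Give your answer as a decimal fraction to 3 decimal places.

Working in km (1 km = 1000 m; k in km⁻¹ = k in m⁻¹ × 1000):
⟨φ⟩ = (1/(z₂−z₁)) ∫ φ₀ e^(−kz) dz = φ₀·(e^(−k·z₁) − e^(−k·z₂)) / (k·(z₂−z₁))
e^(−0.48×0.9) = 0.6492; e^(−0.48×3.5) = 0.1864
⟨φ⟩ = 0.57 × (0.6492 − 0.1864) / (0.48 × 2.6) = 0.57 × 0.3709 = 0.2114

0.211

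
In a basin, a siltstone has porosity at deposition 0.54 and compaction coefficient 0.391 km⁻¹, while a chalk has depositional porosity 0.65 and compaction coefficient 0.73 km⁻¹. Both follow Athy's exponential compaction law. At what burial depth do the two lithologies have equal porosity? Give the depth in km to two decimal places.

Set φ₀ₐ e^(−kₐd) = φ₀ᵦ e^(−kᵦd) ⇒ ln(φ₀ₐ/φ₀ᵦ) = (kₐ − kᵦ)·d
d = ln(0.54/0.65) / (0.391 − 0.73) = -0.1854 / -0.339 = 0.547 km

0.55 km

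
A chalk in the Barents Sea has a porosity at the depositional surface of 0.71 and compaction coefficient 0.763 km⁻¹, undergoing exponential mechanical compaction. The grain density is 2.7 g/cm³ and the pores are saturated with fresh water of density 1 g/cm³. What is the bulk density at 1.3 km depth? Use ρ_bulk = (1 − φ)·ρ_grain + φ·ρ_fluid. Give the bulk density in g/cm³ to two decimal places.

2.25 g/cm³

Porosity at depth: φ = 0.71·exp(−0.763×1.3) = 0.71×0.3709 = 0.2633
Bulk density: ρ_b = (1−φ)ρ_g + φ·ρ_f = 0.7367×2.7 + 0.2633×1
       = 1.989 + 0.263 = 2.252 g/cm³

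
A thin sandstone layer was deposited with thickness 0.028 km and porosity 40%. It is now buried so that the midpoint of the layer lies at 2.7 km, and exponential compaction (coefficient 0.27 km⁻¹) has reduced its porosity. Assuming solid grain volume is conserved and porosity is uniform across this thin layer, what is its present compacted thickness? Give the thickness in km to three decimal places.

0.021 km

Porosity at 2.7 km: n = 0.4·exp(−0.27×2.7) = 0.1930
Solid-volume conservation: h(1−n) = h₀(1−n₀) ⇒ h = h₀·(1−n₀)/(1−n)
h = 0.028 × (1 − 0.4)/(1 − 0.1930) = 0.028 × 0.7435 = 0.0208 km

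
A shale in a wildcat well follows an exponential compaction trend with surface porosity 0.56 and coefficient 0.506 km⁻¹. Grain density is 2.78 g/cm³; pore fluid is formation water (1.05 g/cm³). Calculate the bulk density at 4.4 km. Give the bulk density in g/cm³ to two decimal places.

Porosity at depth: n = 0.56·exp(−0.506×4.4) = 0.56×0.1079 = 0.0604
Bulk density: ρ_b = (1−n)ρ_g + n·ρ_f = 0.9396×2.78 + 0.0604×1.05
       = 2.612 + 0.063 = 2.675 g/cm³

2.68 g/cm³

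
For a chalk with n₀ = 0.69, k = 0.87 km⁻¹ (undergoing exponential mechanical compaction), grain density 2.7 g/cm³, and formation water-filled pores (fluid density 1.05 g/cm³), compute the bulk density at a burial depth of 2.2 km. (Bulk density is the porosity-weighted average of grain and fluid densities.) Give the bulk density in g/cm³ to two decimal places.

2.53 g/cm³

Porosity at depth: n = 0.69·exp(−0.87×2.2) = 0.69×0.1475 = 0.1018
Bulk density: ρ_b = (1−n)ρ_g + n·ρ_f = 0.8982×2.7 + 0.1018×1.05
       = 2.425 + 0.107 = 2.532 g/cm³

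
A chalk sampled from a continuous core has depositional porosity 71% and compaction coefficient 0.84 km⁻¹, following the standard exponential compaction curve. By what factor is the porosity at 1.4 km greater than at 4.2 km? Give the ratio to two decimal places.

10.51

φ(z₁)/φ(z₂) = e^(−c·z₁)/e^(−c·z₂) = e^{c(z₂−z₁)}
= exp(0.84 × 2.8) = exp(2.352) = 10.5066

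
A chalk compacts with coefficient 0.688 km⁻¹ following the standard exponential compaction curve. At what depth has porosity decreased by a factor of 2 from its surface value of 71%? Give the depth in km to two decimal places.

φ/φ₀ = 1/2 ⇒ exp(−c·d) = 1/2 ⇒ d = ln(2) / c
d = 0.6931 / 0.688 = 1.007 km

1.01 km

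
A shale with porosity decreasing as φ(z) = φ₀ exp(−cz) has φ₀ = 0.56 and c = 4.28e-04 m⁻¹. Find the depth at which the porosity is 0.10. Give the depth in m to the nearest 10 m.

4030 m

Working in km (1 km = 1000 m; c in km⁻¹ = c in m⁻¹ × 1000):
Invert Athy's law: z = ln(φ₀/φ) / c
z = ln(0.56/0.1) / 0.428 = ln(5.6) / 0.428 = 1.7228 / 0.428 = 4.025 km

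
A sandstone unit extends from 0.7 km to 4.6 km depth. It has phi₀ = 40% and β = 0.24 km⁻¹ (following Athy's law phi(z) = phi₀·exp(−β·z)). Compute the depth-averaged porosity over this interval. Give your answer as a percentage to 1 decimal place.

⟨phi⟩ = (1/(z₂−z₁)) ∫ phi₀ e^(−βz) dz = phi₀·(e^(−β·z₁) − e^(−β·z₂)) / (β·(z₂−z₁))
e^(−0.24×0.7) = 0.8454; e^(−0.24×4.6) = 0.3315
⟨phi⟩ = 0.4 × (0.8454 − 0.3315) / (0.24 × 3.9) = 0.4 × 0.5489 = 0.2196

22.0%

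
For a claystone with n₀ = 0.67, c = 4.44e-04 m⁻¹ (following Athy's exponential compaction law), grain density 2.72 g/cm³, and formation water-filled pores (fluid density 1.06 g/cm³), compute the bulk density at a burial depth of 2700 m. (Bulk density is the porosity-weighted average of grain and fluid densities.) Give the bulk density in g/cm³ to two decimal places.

Working in km (1 km = 1000 m; c in km⁻¹ = c in m⁻¹ × 1000):
Porosity at depth: n = 0.67·exp(−0.444×2.7) = 0.67×0.3016 = 0.2020
Bulk density: ρ_b = (1−n)ρ_g + n·ρ_f = 0.7980×2.72 + 0.2020×1.06
       = 2.170 + 0.214 = 2.385 g/cm³

2.38 g/cm³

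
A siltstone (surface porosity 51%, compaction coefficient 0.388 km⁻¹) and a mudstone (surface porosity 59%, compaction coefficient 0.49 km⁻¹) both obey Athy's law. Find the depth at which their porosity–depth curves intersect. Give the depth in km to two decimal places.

Set φ₀ₐ e^(−βₐZ) = φ₀ᵦ e^(−βᵦZ) ⇒ ln(φ₀ₐ/φ₀ᵦ) = (βₐ − βᵦ)·Z
Z = ln(0.51/0.59) / (0.388 − 0.49) = -0.1457 / -0.102 = 1.429 km

1.43 km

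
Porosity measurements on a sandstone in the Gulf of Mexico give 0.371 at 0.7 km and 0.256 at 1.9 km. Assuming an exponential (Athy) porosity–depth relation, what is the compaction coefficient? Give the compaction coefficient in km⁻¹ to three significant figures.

Athy: φ(d) = φ₀ e^(−kd) ⇒ φ₁/φ₂ = e^{k(d₂−d₁)} ⇒ k = ln(φ₁/φ₂)/(d₂−d₁)
k = ln(0.371/0.256) / (1.9 − 0.7) = ln(1.449) / 1.2 = 0.3710 / 1.2 = 0.3092 km⁻¹

0.309 km⁻¹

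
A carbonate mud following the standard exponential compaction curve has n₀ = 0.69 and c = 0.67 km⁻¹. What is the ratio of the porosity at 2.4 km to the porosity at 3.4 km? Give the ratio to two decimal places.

1.95

n(z₁)/n(z₂) = e^(−c·z₁)/e^(−c·z₂) = e^{c(z₂−z₁)}
= exp(0.67 × 1) = exp(0.67) = 1.9542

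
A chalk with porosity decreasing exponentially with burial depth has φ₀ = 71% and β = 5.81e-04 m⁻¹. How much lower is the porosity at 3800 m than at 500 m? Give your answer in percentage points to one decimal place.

45.3 percentage points

Working in km (1 km = 1000 m; β in km⁻¹ = β in m⁻¹ × 1000):
φ(0.5) = 0.71·e^(−0.581×0.5) = 0.5310
φ(3.8) = 0.71·e^(−0.581×3.8) = 0.0781
Δφ = 0.5310 − 0.0781 = 0.4529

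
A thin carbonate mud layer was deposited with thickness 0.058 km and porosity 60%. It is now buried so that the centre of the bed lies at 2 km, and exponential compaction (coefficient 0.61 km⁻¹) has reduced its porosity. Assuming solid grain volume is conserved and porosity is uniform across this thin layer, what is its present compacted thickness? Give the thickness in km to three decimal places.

0.028 km

Porosity at 2 km: φ = 0.6·exp(−0.61×2) = 0.1771
Solid-volume conservation: h(1−φ) = h₀(1−φ₀) ⇒ h = h₀·(1−φ₀)/(1−φ)
h = 0.058 × (1 − 0.6)/(1 − 0.1771) = 0.058 × 0.4861 = 0.0282 km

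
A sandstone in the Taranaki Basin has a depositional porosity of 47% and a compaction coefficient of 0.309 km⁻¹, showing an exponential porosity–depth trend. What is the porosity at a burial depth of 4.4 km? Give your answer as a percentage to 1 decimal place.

phi = phi₀·exp(−β·d) = 0.47 × exp(−0.309 × 4.4) = 0.47 × exp(−1.36)
  = 0.47 × 0.2568 = 0.1207

12.1%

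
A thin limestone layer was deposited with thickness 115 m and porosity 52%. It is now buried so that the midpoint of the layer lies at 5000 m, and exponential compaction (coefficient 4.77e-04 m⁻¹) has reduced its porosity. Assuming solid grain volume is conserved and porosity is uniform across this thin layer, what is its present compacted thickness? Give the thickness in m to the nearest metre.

58 m

Working in km (1 km = 1000 m; β in km⁻¹ = β in m⁻¹ × 1000):
Porosity at 5 km: φ = 0.52·exp(−0.477×5) = 0.0479
Solid-volume conservation: h(1−φ) = h₀(1−φ₀) ⇒ h = h₀·(1−φ₀)/(1−φ)
h = 0.115 × (1 − 0.52)/(1 − 0.0479) = 0.115 × 0.5041 = 0.0580 km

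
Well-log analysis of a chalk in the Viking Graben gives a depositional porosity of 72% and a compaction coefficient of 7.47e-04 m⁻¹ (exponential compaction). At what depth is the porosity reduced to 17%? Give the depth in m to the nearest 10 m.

1930 m

Working in km (1 km = 1000 m; c in km⁻¹ = c in m⁻¹ × 1000):
Invert Athy's law: z = ln(phi₀/phi) / c
z = ln(0.72/0.17) / 0.747 = ln(4.235) / 0.747 = 1.4435 / 0.747 = 1.932 km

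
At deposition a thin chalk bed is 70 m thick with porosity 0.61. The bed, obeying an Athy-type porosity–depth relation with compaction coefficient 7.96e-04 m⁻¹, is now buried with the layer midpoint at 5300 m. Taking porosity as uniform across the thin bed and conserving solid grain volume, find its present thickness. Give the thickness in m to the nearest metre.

Working in km (1 km = 1000 m; k in km⁻¹ = k in m⁻¹ × 1000):
Porosity at 5.3 km: phi = 0.61·exp(−0.796×5.3) = 0.0090
Solid-volume conservation: h(1−phi) = h₀(1−phi₀) ⇒ h = h₀·(1−phi₀)/(1−phi)
h = 0.07 × (1 − 0.61)/(1 − 0.0090) = 0.07 × 0.3935 = 0.0275 km

28 m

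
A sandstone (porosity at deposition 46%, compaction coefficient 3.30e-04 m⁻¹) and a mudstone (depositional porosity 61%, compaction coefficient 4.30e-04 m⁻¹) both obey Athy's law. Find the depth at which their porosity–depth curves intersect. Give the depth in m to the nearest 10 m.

2820 m

Working in km (1 km = 1000 m; β in km⁻¹ = β in m⁻¹ × 1000):
Set phi₀ₐ e^(−βₐz) = phi₀ᵦ e^(−βᵦz) ⇒ ln(phi₀ₐ/phi₀ᵦ) = (βₐ − βᵦ)·z
z = ln(0.46/0.61) / (0.33 − 0.43) = -0.2822 / -0.1 = 2.822 km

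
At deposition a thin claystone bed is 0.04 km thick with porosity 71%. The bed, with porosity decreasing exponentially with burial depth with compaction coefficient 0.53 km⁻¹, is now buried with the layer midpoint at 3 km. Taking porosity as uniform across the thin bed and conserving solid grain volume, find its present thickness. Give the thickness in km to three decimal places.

0.014 km

Porosity at 3 km: phi = 0.71·exp(−0.53×3) = 0.1448
Solid-volume conservation: h(1−phi) = h₀(1−phi₀) ⇒ h = h₀·(1−phi₀)/(1−phi)
h = 0.04 × (1 − 0.71)/(1 − 0.1448) = 0.04 × 0.3391 = 0.0136 km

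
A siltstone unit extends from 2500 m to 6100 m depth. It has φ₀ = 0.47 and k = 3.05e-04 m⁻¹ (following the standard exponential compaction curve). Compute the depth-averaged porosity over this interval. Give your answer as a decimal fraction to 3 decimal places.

Working in km (1 km = 1000 m; k in km⁻¹ = k in m⁻¹ × 1000):
⟨φ⟩ = (1/(d₂−d₁)) ∫ φ₀ e^(−kd) dd = φ₀·(e^(−k·d₁) − e^(−k·d₂)) / (k·(d₂−d₁))
e^(−0.305×2.5) = 0.4665; e^(−0.305×6.1) = 0.1556
⟨φ⟩ = 0.47 × (0.4665 − 0.1556) / (0.305 × 3.6) = 0.47 × 0.2832 = 0.1331

0.133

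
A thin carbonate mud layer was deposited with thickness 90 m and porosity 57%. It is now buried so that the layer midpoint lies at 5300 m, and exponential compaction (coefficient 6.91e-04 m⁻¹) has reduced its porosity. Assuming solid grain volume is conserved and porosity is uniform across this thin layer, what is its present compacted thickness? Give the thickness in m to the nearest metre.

Working in km (1 km = 1000 m; k in km⁻¹ = k in m⁻¹ × 1000):
Porosity at 5.3 km: n = 0.57·exp(−0.691×5.3) = 0.0146
Solid-volume conservation: h(1−n) = h₀(1−n₀) ⇒ h = h₀·(1−n₀)/(1−n)
h = 0.09 × (1 − 0.57)/(1 − 0.0146) = 0.09 × 0.4364 = 0.0393 km

39 m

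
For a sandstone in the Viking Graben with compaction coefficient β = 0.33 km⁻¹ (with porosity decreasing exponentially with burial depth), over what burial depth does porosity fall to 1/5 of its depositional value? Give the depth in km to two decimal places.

4.88 km

φ/φ₀ = 1/5 ⇒ exp(−β·d) = 1/5 ⇒ d = ln(5) / β
d = 1.6094 / 0.33 = 4.877 km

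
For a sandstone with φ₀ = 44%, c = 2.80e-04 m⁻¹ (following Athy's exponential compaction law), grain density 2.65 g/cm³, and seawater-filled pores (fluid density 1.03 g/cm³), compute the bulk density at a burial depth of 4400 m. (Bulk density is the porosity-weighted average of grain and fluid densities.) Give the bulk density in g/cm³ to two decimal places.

Working in km (1 km = 1000 m; c in km⁻¹ = c in m⁻¹ × 1000):
Porosity at depth: φ = 0.44·exp(−0.28×4.4) = 0.44×0.2917 = 0.1284
Bulk density: ρ_b = (1−φ)ρ_g + φ·ρ_f = 0.8716×2.65 + 0.1284×1.03
       = 2.310 + 0.132 = 2.442 g/cm³

2.44 g/cm³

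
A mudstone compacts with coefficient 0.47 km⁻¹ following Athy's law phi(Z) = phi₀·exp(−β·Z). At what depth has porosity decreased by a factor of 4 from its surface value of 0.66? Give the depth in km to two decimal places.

phi/phi₀ = 1/4 ⇒ exp(−β·Z) = 1/4 ⇒ Z = ln(4) / β
Z = 1.3863 / 0.47 = 2.950 km

2.95 km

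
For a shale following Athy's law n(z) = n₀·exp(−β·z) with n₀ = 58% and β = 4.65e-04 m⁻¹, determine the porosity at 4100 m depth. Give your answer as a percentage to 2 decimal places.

8.62%

Working in km (1 km = 1000 m; β in km⁻¹ = β in m⁻¹ × 1000):
n = n₀·exp(−β·z) = 0.58 × exp(−0.465 × 4.1) = 0.58 × exp(−1.906)
  = 0.58 × 0.1486 = 0.0862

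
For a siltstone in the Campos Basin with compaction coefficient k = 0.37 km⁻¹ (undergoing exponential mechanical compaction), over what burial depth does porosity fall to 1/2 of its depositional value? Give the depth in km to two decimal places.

1.87 km

n/n₀ = 1/2 ⇒ exp(−k·d) = 1/2 ⇒ d = ln(2) / k
d = 0.6931 / 0.37 = 1.873 km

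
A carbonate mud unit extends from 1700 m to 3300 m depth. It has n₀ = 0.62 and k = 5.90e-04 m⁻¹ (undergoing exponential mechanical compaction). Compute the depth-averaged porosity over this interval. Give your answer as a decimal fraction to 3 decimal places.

0.147

Working in km (1 km = 1000 m; k in km⁻¹ = k in m⁻¹ × 1000):
⟨n⟩ = (1/(z₂−z₁)) ∫ n₀ e^(−kz) dz = n₀·(e^(−k·z₁) − e^(−k·z₂)) / (k·(z₂−z₁))
e^(−0.59×1.7) = 0.3668; e^(−0.59×3.3) = 0.1427
⟨n⟩ = 0.62 × (0.3668 − 0.1427) / (0.59 × 1.6) = 0.62 × 0.2374 = 0.1472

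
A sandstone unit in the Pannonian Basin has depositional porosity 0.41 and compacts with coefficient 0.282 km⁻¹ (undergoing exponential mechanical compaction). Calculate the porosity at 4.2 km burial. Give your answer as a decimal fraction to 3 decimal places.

n = n₀·exp(−β·d) = 0.41 × exp(−0.282 × 4.2) = 0.41 × exp(−1.184)
  = 0.41 × 0.3059 = 0.1254

0.125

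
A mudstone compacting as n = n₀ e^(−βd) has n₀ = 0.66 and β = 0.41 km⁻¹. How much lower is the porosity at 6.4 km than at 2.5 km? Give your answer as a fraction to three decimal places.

0.189

n(2.5) = 0.66·e^(−0.41×2.5) = 0.2368
n(6.4) = 0.66·e^(−0.41×6.4) = 0.0479
Δn = 0.2368 − 0.0479 = 0.1889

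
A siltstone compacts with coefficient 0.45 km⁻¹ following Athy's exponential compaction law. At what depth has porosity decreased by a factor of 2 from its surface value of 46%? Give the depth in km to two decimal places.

1.54 km

n/n₀ = 1/2 ⇒ exp(−β·Z) = 1/2 ⇒ Z = ln(2) / β
Z = 0.6931 / 0.45 = 1.540 km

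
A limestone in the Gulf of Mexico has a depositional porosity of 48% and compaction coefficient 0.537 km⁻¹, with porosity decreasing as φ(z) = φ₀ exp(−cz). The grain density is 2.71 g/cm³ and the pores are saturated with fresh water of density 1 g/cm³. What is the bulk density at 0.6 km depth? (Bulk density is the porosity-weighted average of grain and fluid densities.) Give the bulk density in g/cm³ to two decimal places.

Porosity at depth: φ = 0.48·exp(−0.537×0.6) = 0.48×0.7246 = 0.3478
Bulk density: ρ_b = (1−φ)ρ_g + φ·ρ_f = 0.6522×2.71 + 0.3478×1
       = 1.768 + 0.348 = 2.115 g/cm³

2.12 g/cm³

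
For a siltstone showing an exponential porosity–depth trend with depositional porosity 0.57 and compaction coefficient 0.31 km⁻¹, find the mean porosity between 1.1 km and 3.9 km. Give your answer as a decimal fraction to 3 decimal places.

⟨n⟩ = (1/(Z₂−Z₁)) ∫ n₀ e^(−cZ) dZ = n₀·(e^(−c·Z₁) − e^(−c·Z₂)) / (c·(Z₂−Z₁))
e^(−0.31×1.1) = 0.7111; e^(−0.31×3.9) = 0.2985
⟨n⟩ = 0.57 × (0.7111 − 0.2985) / (0.31 × 2.8) = 0.57 × 0.4753 = 0.2709

0.271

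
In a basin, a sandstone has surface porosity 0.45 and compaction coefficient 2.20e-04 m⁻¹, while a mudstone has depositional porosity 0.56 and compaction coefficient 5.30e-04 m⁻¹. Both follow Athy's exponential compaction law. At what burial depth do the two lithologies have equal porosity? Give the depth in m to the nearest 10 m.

Working in km (1 km = 1000 m; c in km⁻¹ = c in m⁻¹ × 1000):
Set φ₀ₐ e^(−cₐz) = φ₀ᵦ e^(−cᵦz) ⇒ ln(φ₀ₐ/φ₀ᵦ) = (cₐ − cᵦ)·z
z = ln(0.45/0.56) / (0.22 − 0.53) = -0.2187 / -0.31 = 0.705 km

710 m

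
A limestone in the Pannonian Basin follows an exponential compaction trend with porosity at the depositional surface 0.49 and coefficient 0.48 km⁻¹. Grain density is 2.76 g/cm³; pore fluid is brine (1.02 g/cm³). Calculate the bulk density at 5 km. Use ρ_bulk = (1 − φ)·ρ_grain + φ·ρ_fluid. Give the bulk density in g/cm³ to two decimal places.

Porosity at depth: phi = 0.49·exp(−0.48×5) = 0.49×0.0907 = 0.0445
Bulk density: ρ_b = (1−phi)ρ_g + phi·ρ_f = 0.9555×2.76 + 0.0445×1.02
       = 2.637 + 0.045 = 2.683 g/cm³

2.68 g/cm³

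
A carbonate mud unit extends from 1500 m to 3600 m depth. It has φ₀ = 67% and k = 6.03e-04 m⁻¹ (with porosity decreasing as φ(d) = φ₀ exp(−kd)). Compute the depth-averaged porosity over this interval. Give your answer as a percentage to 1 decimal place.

Working in km (1 km = 1000 m; k in km⁻¹ = k in m⁻¹ × 1000):
⟨φ⟩ = (1/(d₂−d₁)) ∫ φ₀ e^(−kd) dd = φ₀·(e^(−k·d₁) − e^(−k·d₂)) / (k·(d₂−d₁))
e^(−0.603×1.5) = 0.4047; e^(−0.603×3.6) = 0.1141
⟨φ⟩ = 0.67 × (0.4047 − 0.1141) / (0.603 × 2.1) = 0.67 × 0.2295 = 0.1538

15.4%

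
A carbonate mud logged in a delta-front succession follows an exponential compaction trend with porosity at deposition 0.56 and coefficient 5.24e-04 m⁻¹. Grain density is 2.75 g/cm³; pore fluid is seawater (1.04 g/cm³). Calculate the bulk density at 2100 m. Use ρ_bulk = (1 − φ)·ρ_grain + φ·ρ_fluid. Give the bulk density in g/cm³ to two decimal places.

Working in km (1 km = 1000 m; c in km⁻¹ = c in m⁻¹ × 1000):
Porosity at depth: φ = 0.56·exp(−0.524×2.1) = 0.56×0.3327 = 0.1863
Bulk density: ρ_b = (1−φ)ρ_g + φ·ρ_f = 0.8137×2.75 + 0.1863×1.04
       = 2.238 + 0.194 = 2.431 g/cm³

2.43 g/cm³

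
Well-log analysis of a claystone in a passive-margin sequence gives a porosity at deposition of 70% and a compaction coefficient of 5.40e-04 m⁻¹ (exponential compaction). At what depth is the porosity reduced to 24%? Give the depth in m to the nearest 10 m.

Working in km (1 km = 1000 m; β in km⁻¹ = β in m⁻¹ × 1000):
Invert Athy's law: z = ln(phi₀/phi) / β
z = ln(0.7/0.24) / 0.54 = ln(2.917) / 0.54 = 1.0704 / 0.54 = 1.982 km

1980 m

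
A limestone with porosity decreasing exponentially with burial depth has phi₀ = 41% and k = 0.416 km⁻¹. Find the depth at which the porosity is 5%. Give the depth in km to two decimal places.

Invert Athy's law: d = ln(phi₀/phi) / k
d = ln(0.41/0.05) / 0.416 = ln(8.2) / 0.416 = 2.1041 / 0.416 = 5.058 km

5.06 km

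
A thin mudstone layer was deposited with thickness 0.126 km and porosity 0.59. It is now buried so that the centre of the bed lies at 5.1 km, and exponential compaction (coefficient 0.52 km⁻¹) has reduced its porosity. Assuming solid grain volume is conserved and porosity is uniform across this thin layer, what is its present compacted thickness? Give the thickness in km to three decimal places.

Porosity at 5.1 km: φ = 0.59·exp(−0.52×5.1) = 0.0416
Solid-volume conservation: h(1−φ) = h₀(1−φ₀) ⇒ h = h₀·(1−φ₀)/(1−φ)
h = 0.126 × (1 − 0.59)/(1 − 0.0416) = 0.126 × 0.4278 = 0.0539 km

0.054 km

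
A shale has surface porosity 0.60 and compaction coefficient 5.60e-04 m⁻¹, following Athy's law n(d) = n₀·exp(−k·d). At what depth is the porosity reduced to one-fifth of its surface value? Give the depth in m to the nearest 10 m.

Working in km (1 km = 1000 m; k in km⁻¹ = k in m⁻¹ × 1000):
n/n₀ = 1/5 ⇒ exp(−k·d) = 1/5 ⇒ d = ln(5) / k
d = 1.6094 / 0.56 = 2.874 km

2870 m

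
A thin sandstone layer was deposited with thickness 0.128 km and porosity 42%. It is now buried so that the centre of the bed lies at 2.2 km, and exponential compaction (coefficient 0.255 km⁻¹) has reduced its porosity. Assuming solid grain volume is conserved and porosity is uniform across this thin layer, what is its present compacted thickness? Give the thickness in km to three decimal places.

0.098 km

Porosity at 2.2 km: n = 0.42·exp(−0.255×2.2) = 0.2397
Solid-volume conservation: h(1−n) = h₀(1−n₀) ⇒ h = h₀·(1−n₀)/(1−n)
h = 0.128 × (1 − 0.42)/(1 − 0.2397) = 0.128 × 0.7628 = 0.0976 km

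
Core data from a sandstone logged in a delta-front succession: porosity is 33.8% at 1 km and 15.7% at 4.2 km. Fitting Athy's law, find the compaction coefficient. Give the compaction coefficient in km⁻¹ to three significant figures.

Athy: φ(z) = φ₀ e^(−cz) ⇒ φ₁/φ₂ = e^{c(z₂−z₁)} ⇒ c = ln(φ₁/φ₂)/(z₂−z₁)
c = ln(0.338/0.157) / (4.2 − 1) = ln(2.153) / 3.2 = 0.7668 / 3.2 = 0.2396 km⁻¹

0.240 km⁻¹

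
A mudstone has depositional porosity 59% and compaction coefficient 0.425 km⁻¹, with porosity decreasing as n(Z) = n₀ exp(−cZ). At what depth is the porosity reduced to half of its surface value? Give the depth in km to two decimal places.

n/n₀ = 1/2 ⇒ exp(−c·Z) = 1/2 ⇒ Z = ln(2) / c
Z = 0.6931 / 0.425 = 1.631 km

1.63 km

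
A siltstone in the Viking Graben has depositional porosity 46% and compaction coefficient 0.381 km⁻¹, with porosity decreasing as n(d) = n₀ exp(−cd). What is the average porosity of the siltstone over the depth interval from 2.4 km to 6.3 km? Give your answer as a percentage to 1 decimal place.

⟨n⟩ = (1/(d₂−d₁)) ∫ n₀ e^(−cd) dd = n₀·(e^(−c·d₁) − e^(−c·d₂)) / (c·(d₂−d₁))
e^(−0.381×2.4) = 0.4008; e^(−0.381×6.3) = 0.0907
⟨n⟩ = 0.46 × (0.4008 − 0.0907) / (0.381 × 3.9) = 0.46 × 0.2087 = 0.0960

9.6%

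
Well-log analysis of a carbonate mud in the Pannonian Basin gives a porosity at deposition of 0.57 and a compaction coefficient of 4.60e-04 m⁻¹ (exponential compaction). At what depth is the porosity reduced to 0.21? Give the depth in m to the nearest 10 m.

Working in km (1 km = 1000 m; c in km⁻¹ = c in m⁻¹ × 1000):
Invert Athy's law: d = ln(n₀/n) / c
d = ln(0.57/0.21) / 0.46 = ln(2.714) / 0.46 = 0.9985 / 0.46 = 2.171 km

2170 m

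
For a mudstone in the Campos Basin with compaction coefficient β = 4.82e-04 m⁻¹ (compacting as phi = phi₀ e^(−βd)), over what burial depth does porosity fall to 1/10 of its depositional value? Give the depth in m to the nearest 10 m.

4780 m

Working in km (1 km = 1000 m; β in km⁻¹ = β in m⁻¹ × 1000):
phi/phi₀ = 1/10 ⇒ exp(−β·d) = 1/10 ⇒ d = ln(10) / β
d = 2.3026 / 0.482 = 4.777 km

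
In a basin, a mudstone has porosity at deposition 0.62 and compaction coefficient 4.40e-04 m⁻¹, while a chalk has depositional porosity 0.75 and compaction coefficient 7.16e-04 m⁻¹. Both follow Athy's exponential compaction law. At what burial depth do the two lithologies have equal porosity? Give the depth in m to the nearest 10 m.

690 m

Working in km (1 km = 1000 m; k in km⁻¹ = k in m⁻¹ × 1000):
Set n₀ₐ e^(−kₐZ) = n₀ᵦ e^(−kᵦZ) ⇒ ln(n₀ₐ/n₀ᵦ) = (kₐ − kᵦ)·Z
Z = ln(0.62/0.75) / (0.44 − 0.716) = -0.1904 / -0.276 = 0.690 km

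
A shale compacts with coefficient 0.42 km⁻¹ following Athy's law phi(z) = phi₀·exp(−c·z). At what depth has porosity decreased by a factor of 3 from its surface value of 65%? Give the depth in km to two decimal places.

phi/phi₀ = 1/3 ⇒ exp(−c·z) = 1/3 ⇒ z = ln(3) / c
z = 1.0986 / 0.42 = 2.616 km

2.62 km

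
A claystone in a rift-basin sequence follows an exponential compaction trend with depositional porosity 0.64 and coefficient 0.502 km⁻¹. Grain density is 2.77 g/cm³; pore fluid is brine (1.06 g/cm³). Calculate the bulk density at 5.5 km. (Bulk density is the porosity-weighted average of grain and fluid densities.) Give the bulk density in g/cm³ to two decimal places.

2.70 g/cm³

Porosity at depth: φ = 0.64·exp(−0.502×5.5) = 0.64×0.0632 = 0.0405
Bulk density: ρ_b = (1−φ)ρ_g + φ·ρ_f = 0.9595×2.77 + 0.0405×1.06
       = 2.658 + 0.043 = 2.701 g/cm³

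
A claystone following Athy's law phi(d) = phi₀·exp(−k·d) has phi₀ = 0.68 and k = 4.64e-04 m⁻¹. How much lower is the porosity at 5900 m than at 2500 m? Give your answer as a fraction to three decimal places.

0.169

Working in km (1 km = 1000 m; k in km⁻¹ = k in m⁻¹ × 1000):
phi(2.5) = 0.68·e^(−0.464×2.5) = 0.2132
phi(5.9) = 0.68·e^(−0.464×5.9) = 0.0440
Δphi = 0.2132 − 0.0440 = 0.1692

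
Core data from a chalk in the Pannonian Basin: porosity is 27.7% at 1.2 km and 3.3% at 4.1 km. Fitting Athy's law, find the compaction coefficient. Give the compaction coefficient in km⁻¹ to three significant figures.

0.734 km⁻¹

Athy: phi(z) = phi₀ e^(−kz) ⇒ phi₁/phi₂ = e^{k(z₂−z₁)} ⇒ k = ln(phi₁/phi₂)/(z₂−z₁)
k = ln(0.277/0.033) / (4.1 − 1.2) = ln(8.394) / 2.9 = 2.1275 / 2.9 = 0.7336 km⁻¹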